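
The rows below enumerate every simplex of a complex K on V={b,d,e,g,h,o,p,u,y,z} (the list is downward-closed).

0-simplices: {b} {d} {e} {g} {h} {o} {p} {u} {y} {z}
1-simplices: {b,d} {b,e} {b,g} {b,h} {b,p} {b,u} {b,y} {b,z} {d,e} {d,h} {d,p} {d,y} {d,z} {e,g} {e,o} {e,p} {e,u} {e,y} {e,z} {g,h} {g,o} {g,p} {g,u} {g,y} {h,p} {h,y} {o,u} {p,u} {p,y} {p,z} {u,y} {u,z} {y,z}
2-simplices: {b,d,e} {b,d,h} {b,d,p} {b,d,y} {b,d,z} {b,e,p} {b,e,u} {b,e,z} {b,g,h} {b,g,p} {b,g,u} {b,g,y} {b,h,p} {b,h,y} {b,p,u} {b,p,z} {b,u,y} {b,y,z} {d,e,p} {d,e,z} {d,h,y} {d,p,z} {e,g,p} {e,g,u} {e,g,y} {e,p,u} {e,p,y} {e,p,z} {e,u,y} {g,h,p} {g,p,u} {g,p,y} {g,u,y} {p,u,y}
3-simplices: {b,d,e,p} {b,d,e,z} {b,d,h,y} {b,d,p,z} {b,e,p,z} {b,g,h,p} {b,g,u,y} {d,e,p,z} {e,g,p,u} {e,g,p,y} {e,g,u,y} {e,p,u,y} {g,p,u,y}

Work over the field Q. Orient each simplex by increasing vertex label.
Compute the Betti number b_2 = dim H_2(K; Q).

n_0=10 n_1=33 n_2=34 n_3=13  [Q]
∂1: piv[bd,be,bg,bh,bp,bu,by,bz,eo] rk=9  ker:de,dh,dp,dy,dz,eg,ep,eu,ey,ez,gh,go,gp,gu,gy,hp,hy,ou,pu,py,pz,uy,uz,yz
∂2: piv[bde,bdh,bdp,bdy,bdz,bep,beu,bez,bgh,bgp,bgu,bgy,bhp,bhy,bpu,bpz,buy,byz,egp,egy,epy] rk=21  ker:dep,dez,dhy,dpz,egu,epu,epz,euy,ghp,gpu,gpy,guy,puy
∂3: piv[bdep,bdez,bdhy,bdpz,bepz,bghp,bguy,egpu,egpy,eguy,epuy] rk=11  ker:depz,gpuy
b_2=(34−21)−11=2

b_2=2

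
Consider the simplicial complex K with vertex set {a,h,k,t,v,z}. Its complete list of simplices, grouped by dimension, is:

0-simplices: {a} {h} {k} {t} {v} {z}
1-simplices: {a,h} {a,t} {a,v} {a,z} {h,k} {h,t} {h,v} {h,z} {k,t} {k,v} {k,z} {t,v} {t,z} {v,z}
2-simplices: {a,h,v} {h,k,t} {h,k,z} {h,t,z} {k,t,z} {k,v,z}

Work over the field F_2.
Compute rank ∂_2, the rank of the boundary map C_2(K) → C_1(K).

rank∂_2=5

n_0=6 n_1=14 n_2=6  [Z2]
∂1: piv[ah,at,av,az,hk] rk=5  ker:ht,hv,hz,kt,kv,kz,tv,tz,vz
∂2: piv[ahv,hkt,hkz,htz,kvz] rk=5  ker:ktz
rk∂_2=5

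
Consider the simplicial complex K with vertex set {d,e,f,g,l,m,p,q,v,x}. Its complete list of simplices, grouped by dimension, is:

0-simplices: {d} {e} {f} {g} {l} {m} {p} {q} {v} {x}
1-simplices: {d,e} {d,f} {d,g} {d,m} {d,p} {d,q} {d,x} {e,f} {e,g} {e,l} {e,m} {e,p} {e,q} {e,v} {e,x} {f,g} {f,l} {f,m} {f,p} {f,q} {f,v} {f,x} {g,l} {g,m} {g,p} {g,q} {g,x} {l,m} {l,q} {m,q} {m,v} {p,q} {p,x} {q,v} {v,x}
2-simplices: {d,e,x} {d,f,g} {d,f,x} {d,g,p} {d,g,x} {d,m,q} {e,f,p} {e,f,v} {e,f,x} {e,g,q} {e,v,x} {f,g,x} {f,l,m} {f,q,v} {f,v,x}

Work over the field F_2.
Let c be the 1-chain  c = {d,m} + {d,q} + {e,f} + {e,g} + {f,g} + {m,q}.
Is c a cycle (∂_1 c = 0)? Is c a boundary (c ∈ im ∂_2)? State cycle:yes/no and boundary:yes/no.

cycle:yes boundary:no

n_0=10 n_1=35 n_2=15  [Z2]
∂1: piv[de,df,dg,dm,dp,dq,dx,el,ev] rk=9  ker:ef,eg,em,ep,eq,ex,fg,fl,fm,fp,fq,fv,fx,gl,gm,gp,gq,gx,lm,lq,mq,mv,pq,px,qv,vx
∂2: piv[dex,dfg,dfx,dgp,dgx,dmq,efp,efv,efx,egq,evx,flm,fqv] rk=13  ker:fgx,fvx
∂1c = 0
c vs im∂2: residual ≠ 0 ⇒ not boundary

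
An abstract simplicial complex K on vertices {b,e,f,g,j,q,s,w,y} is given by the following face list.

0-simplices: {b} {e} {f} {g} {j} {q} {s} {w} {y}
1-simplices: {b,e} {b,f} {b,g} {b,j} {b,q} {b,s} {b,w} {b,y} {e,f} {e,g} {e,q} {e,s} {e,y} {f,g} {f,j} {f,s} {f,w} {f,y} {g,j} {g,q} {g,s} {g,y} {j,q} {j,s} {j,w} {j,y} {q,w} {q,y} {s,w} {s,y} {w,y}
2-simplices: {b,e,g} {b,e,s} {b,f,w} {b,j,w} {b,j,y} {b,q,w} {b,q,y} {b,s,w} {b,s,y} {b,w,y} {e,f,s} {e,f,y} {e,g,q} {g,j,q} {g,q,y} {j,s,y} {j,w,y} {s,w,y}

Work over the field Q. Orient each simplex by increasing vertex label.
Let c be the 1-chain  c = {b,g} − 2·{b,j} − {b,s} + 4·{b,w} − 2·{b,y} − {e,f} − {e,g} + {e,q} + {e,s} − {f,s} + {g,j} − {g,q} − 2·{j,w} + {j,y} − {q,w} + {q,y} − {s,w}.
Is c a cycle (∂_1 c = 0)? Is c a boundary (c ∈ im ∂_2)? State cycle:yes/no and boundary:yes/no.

n_0=9 n_1=31 n_2=18  [Q]
∂1: piv[be,bf,bg,bj,bq,bs,bw,by] rk=8  ker:ef,eg,eq,es,ey,fg,fj,fs,fw,fy,gj,gq,gs,gy,jq,js,jw,jy,qw,qy,sw,sy,wy
∂2: piv[beg,bes,bfw,bjw,bjy,bqw,bqy,bsw,bsy,bwy,efs,efy,egq,gjq,gqy,jsy] rk=16  ker:jwy,swy
∂1c = 0
c vs im∂2: residual ≠ 0 ⇒ not boundary

cycle:yes boundary:no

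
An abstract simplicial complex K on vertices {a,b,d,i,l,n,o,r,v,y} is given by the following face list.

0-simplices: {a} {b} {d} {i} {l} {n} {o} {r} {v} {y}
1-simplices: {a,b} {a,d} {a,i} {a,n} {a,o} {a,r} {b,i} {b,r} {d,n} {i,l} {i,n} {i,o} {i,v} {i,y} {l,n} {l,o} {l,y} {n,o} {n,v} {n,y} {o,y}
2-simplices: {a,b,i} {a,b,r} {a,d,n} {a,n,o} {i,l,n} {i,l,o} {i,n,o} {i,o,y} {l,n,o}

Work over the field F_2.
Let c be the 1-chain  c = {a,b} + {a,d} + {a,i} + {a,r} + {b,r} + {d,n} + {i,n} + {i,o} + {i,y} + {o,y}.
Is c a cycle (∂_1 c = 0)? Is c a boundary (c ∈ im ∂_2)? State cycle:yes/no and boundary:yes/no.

n_0=10 n_1=21 n_2=9  [Z2]
∂1: piv[ab,ad,ai,an,ao,ar,il,iv,iy] rk=9  ker:bi,br,dn,in,io,ln,lo,ly,no,nv,ny,oy
∂2: piv[abi,abr,adn,ano,iln,ilo,ino,ioy] rk=8  ker:lno
∂1c = 0
c vs im∂2: residual ≠ 0 ⇒ not boundary

cycle:yes boundary:no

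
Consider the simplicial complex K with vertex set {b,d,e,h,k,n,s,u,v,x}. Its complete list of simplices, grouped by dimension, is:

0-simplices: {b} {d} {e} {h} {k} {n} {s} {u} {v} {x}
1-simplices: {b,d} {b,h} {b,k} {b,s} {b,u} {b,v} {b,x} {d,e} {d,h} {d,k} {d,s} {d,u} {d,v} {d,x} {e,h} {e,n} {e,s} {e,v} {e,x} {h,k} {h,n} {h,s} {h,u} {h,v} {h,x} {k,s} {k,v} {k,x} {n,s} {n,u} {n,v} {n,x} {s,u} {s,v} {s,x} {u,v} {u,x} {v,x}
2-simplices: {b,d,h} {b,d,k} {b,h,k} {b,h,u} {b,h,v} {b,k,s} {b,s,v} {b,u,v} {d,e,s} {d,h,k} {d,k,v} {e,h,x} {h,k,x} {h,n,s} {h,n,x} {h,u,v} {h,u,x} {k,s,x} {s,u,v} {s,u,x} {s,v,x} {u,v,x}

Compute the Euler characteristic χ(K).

χ(K)=-6

n_0=10 n_1=38 n_2=22
χ=+10−38+22=-6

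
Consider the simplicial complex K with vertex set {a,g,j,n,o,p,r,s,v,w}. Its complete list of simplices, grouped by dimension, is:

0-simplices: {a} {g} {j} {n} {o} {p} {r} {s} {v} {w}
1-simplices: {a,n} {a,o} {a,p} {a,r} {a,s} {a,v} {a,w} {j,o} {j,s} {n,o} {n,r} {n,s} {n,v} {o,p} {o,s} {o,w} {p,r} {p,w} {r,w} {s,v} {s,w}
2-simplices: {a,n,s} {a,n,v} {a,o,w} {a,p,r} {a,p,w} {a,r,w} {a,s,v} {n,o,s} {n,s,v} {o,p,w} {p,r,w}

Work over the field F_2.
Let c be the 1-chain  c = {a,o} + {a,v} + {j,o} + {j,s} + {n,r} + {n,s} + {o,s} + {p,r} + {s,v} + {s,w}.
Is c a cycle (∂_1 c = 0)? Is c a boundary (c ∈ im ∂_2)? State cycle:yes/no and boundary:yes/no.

cycle:no boundary:no

n_0=10 n_1=21 n_2=11  [Z2]
∂1: piv[an,ao,ap,ar,as,av,aw,jo] rk=8  ker:js,no,nr,ns,nv,op,os,ow,pr,pw,rw,sv,sw
∂2: piv[ans,anv,aow,apr,apw,arw,asv,nos,opw] rk=9  ker:nsv,prw
∂1c = {o} + {p} + {s} + {w}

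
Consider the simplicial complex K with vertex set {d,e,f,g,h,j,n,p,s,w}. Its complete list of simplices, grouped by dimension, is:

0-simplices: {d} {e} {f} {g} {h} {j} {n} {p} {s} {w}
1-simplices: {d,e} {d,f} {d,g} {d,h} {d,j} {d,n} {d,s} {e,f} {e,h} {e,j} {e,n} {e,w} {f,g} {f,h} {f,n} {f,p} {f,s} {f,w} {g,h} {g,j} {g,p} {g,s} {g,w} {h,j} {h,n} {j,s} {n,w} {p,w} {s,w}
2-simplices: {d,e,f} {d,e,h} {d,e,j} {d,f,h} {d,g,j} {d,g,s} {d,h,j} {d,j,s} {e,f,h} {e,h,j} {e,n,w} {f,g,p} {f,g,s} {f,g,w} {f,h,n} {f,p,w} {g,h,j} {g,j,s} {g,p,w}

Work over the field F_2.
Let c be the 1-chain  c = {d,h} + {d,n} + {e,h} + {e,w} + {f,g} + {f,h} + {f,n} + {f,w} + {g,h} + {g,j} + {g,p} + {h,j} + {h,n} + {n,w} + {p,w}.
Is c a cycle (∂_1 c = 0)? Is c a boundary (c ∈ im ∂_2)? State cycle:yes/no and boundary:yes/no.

n_0=10 n_1=29 n_2=19  [Z2]
∂1: piv[de,df,dg,dh,dj,dn,ds,ew,fp] rk=9  ker:ef,eh,ej,en,fg,fh,fn,fs,fw,gh,gj,gp,gs,gw,hj,hn,js,nw,pw,sw
∂2: piv[def,deh,dej,dfh,dgj,dgs,dhj,djs,enw,fgp,fgs,fgw,fhn,fpw,ghj] rk=15  ker:efh,ehj,gjs,gpw
∂1c = 0
c vs im∂2: residual ≠ 0 ⇒ not boundary

cycle:yes boundary:no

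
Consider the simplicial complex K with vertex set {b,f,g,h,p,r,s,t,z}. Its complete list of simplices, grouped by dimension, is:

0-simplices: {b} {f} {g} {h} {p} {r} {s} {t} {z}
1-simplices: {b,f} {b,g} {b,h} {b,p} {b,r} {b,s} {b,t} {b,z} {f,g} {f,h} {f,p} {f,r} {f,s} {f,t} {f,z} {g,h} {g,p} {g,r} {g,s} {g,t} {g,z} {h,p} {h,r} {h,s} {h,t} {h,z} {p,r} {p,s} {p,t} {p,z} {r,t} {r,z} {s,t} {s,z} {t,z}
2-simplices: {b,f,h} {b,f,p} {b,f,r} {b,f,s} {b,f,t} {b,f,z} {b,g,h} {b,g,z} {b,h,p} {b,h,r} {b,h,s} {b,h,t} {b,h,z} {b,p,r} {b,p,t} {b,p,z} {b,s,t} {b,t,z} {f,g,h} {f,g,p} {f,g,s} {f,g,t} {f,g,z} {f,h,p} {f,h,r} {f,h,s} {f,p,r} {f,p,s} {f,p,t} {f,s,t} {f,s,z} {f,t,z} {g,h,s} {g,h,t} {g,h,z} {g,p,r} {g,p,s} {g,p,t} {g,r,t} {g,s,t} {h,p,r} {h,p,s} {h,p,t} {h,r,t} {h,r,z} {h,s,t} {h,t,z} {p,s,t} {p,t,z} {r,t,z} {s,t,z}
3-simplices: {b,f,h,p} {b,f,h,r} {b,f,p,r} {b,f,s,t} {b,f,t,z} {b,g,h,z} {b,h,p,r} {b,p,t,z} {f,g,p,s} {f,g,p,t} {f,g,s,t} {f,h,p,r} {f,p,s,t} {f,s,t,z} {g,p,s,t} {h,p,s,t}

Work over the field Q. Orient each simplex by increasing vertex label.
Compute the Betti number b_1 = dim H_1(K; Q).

b_1=0

n_0=9 n_1=35 n_2=51 n_3=16  [Q]
∂1: piv[bf,bg,bh,bp,br,bs,bt,bz] rk=8  ker:fg,fh,fp,fr,fs,ft,fz,gh,gp,gr,gs,gt,gz,hp,hr,hs,ht,hz,pr,ps,pt,pz,rt,rz,st,sz,tz
∂2: piv[bfh,bfp,bfr,bfs,bft,bfz,bgh,bgz,bhp,bhr,bhs,bht,bhz,bpr,bpt,bpz,bst,btz,fgh,fgp,fgs,fgt,fps,fsz,gpr,grt,hrz] rk=27  ker:fgz,fhp,fhr,fhs,fpr,fpt,fst,ftz,ghs,ght,ghz,gps,gpt,gst,hpr,hps,hpt,hrt,hst,htz,pst,ptz,rtz,stz
∂3: piv[bfhp,bfhr,bfpr,bfst,bftz,bghz,bhpr,bptz,fgps,fgpt,fgst,fpst,fstz,hpst] rk=14  ker:fhpr,gpst
b_1=(35−8)−27=0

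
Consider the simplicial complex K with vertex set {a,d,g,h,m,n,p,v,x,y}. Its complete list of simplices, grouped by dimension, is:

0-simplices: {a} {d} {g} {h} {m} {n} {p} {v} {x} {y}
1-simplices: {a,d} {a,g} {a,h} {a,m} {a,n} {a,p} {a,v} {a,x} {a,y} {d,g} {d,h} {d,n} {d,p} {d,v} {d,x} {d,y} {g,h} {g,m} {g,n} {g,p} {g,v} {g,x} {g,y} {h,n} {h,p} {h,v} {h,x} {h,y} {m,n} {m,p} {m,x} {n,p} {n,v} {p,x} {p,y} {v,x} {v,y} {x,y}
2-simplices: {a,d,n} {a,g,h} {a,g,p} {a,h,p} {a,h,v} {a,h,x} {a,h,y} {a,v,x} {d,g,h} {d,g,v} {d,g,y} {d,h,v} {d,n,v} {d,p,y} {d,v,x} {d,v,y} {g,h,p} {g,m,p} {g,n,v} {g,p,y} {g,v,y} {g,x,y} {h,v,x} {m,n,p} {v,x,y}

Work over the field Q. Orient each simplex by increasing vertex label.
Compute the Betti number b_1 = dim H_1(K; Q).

n_0=10 n_1=38 n_2=25  [Q]
∂1: piv[ad,ag,ah,am,an,ap,av,ax,ay] rk=9  ker:dg,dh,dn,dp,dv,dx,dy,gh,gm,gn,gp,gv,gx,gy,hn,hp,hv,hx,hy,mn,mp,mx,np,nv,px,py,vx,vy,xy
∂2: piv[adn,agh,agp,ahp,ahv,ahx,ahy,avx,dgh,dgv,dgy,dhv,dnv,dpy,dvx,dvy,gmp,gnv,gpy,gxy,mnp,vxy] rk=22  ker:ghp,gvy,hvx
b_1=(38−9)−22=7

b_1=7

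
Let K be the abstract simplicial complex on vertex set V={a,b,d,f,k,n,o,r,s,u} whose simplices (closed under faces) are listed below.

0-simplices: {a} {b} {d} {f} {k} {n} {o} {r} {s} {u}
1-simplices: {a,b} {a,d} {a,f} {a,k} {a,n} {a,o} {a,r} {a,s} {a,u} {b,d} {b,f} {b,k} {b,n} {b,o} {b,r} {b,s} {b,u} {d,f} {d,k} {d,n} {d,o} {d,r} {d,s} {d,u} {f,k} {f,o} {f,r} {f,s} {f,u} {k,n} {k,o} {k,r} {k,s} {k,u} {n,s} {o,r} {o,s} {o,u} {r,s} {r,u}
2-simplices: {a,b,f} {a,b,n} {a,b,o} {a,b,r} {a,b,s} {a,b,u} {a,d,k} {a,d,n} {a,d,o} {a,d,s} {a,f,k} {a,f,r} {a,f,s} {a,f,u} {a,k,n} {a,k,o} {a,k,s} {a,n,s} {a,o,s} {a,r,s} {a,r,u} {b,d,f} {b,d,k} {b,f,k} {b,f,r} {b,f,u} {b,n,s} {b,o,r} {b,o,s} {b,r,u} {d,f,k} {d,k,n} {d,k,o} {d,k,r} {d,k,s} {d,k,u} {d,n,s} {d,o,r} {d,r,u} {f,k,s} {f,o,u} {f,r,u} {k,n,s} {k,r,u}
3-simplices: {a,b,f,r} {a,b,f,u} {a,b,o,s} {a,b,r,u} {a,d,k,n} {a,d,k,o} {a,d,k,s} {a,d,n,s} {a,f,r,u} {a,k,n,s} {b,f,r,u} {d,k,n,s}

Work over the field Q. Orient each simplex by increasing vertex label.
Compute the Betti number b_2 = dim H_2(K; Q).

b_2=4

n_0=10 n_1=40 n_2=44 n_3=12  [Q]
∂1: piv[ab,ad,af,ak,an,ao,ar,as,au] rk=9  ker:bd,bf,bk,bn,bo,br,bs,bu,df,dk,dn,do,dr,ds,du,fk,fo,fr,fs,fu,kn,ko,kr,ks,ku,ns,or,os,ou,rs,ru
∂2: piv[abf,abn,abo,abr,abs,abu,adk,adn,ado,ads,afk,afr,afs,afu,akn,ako,aks,ans,aos,ars,aru,bdf,bdk,bfk,bor,dkr,dku,dor,dru,fou] rk=30  ker:bfr,bfu,bns,bos,bru,dfk,dkn,dko,dks,dns,fks,fru,kns,kru
∂3: piv[abfr,abfu,abos,abru,adkn,adko,adks,adns,afru,akns] rk=10  ker:bfru,dkns
b_2=(44−30)−10=4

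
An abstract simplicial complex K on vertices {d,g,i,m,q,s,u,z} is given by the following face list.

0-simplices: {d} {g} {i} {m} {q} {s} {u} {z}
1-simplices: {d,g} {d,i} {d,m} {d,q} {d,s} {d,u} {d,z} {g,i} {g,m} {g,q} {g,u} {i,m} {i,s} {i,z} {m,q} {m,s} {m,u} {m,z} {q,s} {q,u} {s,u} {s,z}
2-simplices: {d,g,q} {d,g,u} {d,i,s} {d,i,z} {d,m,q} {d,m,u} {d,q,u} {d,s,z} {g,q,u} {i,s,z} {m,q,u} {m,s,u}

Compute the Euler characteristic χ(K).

n_0=8 n_1=22 n_2=12
χ=+8−22+12=-2

χ(K)=-2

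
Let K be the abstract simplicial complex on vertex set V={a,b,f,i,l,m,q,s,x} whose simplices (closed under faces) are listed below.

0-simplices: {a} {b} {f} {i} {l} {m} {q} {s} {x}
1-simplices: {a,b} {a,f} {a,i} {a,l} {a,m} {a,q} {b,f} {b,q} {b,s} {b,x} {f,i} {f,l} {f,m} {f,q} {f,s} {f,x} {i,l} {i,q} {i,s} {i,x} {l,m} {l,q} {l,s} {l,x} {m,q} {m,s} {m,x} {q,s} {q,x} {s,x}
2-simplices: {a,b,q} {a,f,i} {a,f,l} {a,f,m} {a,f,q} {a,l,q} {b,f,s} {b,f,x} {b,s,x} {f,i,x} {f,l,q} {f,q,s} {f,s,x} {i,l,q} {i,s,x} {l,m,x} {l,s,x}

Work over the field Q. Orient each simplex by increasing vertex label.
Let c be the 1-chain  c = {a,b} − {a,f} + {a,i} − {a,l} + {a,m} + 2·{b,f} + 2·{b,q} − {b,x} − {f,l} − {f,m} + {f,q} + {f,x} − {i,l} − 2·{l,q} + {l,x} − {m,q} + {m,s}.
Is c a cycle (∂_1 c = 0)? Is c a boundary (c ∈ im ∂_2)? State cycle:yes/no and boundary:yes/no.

n_0=9 n_1=30 n_2=17  [Q]
∂1: piv[ab,af,ai,al,am,aq,bs,bx] rk=8  ker:bf,bq,fi,fl,fm,fq,fs,fx,il,iq,is,ix,lm,lq,ls,lx,mq,ms,mx,qs,qx,sx
∂2: piv[abq,afi,afl,afm,afq,alq,bfs,bfx,bsx,fix,fqs,ilq,isx,lmx,lsx] rk=15  ker:flq,fsx
∂1c = −{a} − 2·{b} + {f} + 2·{i} − 2·{l} + {s} + {x}

cycle:no boundary:no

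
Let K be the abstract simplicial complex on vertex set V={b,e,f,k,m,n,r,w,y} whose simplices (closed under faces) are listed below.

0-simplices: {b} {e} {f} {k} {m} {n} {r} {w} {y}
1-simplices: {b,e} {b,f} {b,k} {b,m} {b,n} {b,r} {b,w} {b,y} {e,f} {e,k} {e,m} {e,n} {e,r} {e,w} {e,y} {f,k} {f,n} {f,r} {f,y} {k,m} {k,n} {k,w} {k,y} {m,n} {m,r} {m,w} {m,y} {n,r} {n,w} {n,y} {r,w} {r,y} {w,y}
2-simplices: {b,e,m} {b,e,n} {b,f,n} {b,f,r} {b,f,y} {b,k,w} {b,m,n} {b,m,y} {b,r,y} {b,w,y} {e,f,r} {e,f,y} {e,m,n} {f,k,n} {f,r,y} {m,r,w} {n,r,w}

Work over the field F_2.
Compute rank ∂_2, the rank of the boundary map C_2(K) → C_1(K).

rank∂_2=15

n_0=9 n_1=33 n_2=17  [Z2]
∂1: piv[be,bf,bk,bm,bn,br,bw,by] rk=8  ker:ef,ek,em,en,er,ew,ey,fk,fn,fr,fy,km,kn,kw,ky,mn,mr,mw,my,nr,nw,ny,rw,ry,wy
∂2: piv[bem,ben,bfn,bfr,bfy,bkw,bmn,bmy,bry,bwy,efr,efy,fkn,mrw,nrw] rk=15  ker:emn,fry
rk∂_2=15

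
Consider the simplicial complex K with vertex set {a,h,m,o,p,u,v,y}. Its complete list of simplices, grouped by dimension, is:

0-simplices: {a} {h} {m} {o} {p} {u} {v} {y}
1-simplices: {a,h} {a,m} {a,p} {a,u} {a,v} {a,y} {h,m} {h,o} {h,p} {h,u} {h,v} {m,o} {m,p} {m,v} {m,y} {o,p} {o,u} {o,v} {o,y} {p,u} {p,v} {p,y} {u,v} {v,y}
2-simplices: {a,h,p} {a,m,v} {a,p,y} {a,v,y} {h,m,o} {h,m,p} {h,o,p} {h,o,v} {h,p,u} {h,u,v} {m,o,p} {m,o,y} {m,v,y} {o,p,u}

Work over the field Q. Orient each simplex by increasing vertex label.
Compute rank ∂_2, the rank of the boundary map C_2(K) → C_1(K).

n_0=8 n_1=24 n_2=14  [Q]
∂1: piv[ah,am,ap,au,av,ay,ho] rk=7  ker:hm,hp,hu,hv,mo,mp,mv,my,op,ou,ov,oy,pu,pv,py,uv,vy
∂2: piv[ahp,amv,apy,avy,hmo,hmp,hop,hov,hpu,huv,moy,mvy,opu] rk=13  ker:mop
rk∂_2=13

rank∂_2=13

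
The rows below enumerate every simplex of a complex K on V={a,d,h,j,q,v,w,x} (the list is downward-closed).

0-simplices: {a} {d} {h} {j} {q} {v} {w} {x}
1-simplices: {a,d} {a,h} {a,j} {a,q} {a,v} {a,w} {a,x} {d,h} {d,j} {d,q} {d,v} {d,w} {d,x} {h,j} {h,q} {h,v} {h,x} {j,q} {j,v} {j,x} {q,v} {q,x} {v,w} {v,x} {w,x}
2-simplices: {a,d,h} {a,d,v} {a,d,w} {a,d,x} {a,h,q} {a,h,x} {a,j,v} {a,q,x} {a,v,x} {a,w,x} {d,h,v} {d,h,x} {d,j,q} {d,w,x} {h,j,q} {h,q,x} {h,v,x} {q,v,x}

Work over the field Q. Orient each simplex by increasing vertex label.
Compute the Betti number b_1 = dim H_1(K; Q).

b_1=4

n_0=8 n_1=25 n_2=18  [Q]
∂1: piv[ad,ah,aj,aq,av,aw,ax] rk=7  ker:dh,dj,dq,dv,dw,dx,hj,hq,hv,hx,jq,jv,jx,qv,qx,vw,vx,wx
∂2: piv[adh,adv,adw,adx,ahq,ahx,ajv,aqx,avx,awx,dhv,djq,hjq,qvx] rk=14  ker:dhx,dwx,hqx,hvx
b_1=(25−7)−14=4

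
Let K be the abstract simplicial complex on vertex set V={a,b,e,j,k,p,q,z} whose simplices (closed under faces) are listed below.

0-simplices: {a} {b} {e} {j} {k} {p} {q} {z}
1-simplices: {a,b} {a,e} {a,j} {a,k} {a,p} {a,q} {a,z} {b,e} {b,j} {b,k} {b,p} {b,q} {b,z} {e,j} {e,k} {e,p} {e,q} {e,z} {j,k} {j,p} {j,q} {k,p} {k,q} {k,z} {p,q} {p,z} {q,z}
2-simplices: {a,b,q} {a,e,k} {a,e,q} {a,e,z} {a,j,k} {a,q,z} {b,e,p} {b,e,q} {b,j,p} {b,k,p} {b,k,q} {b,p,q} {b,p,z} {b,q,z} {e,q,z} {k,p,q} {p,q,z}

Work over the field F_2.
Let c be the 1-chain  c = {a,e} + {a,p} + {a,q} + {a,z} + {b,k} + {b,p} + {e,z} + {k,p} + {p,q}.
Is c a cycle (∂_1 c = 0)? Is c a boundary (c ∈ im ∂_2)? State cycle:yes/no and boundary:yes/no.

n_0=8 n_1=27 n_2=17  [Z2]
∂1: piv[ab,ae,aj,ak,ap,aq,az] rk=7  ker:be,bj,bk,bp,bq,bz,ej,ek,ep,eq,ez,jk,jp,jq,kp,kq,kz,pq,pz,qz
∂2: piv[abq,aek,aeq,aez,ajk,aqz,bep,beq,bjp,bkp,bkq,bpq,bpz,bqz] rk=14  ker:eqz,kpq,pqz
∂1c = 0
c vs im∂2: residual ≠ 0 ⇒ not boundary

cycle:yes boundary:no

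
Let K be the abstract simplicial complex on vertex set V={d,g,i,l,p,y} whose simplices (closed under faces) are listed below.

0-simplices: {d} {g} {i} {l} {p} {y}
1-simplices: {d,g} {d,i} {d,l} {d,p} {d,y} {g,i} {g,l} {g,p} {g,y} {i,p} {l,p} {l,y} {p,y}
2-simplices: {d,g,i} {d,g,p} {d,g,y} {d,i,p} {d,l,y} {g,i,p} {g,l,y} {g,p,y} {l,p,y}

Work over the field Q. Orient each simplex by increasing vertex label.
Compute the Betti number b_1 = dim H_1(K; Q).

n_0=6 n_1=13 n_2=9  [Q]
∂1: piv[dg,di,dl,dp,dy] rk=5  ker:gi,gl,gp,gy,ip,lp,ly,py
∂2: piv[dgi,dgp,dgy,dip,dly,gly,gpy,lpy] rk=8  ker:gip
b_1=(13−5)−8=0

b_1=0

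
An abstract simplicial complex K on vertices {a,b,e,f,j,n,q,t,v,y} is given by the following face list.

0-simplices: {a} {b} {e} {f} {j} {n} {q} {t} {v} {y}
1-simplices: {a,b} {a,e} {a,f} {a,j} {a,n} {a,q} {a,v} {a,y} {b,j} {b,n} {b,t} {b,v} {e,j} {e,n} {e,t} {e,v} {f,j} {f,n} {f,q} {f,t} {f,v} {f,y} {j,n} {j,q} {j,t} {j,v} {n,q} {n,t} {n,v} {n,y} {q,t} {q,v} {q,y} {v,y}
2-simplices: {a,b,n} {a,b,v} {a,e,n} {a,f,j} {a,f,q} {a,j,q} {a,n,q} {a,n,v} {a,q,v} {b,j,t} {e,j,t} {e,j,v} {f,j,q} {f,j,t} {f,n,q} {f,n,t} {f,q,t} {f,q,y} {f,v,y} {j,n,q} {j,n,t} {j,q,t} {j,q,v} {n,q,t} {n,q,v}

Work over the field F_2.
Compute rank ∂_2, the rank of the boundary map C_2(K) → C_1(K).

rank∂_2=20

n_0=10 n_1=34 n_2=25  [Z2]
∂1: piv[ab,ae,af,aj,an,aq,av,ay,bt] rk=9  ker:bj,bn,bv,ej,en,et,ev,fj,fn,fq,ft,fv,fy,jn,jq,jt,jv,nq,nt,nv,ny,qt,qv,qy,vy
∂2: piv[abn,abv,aen,afj,afq,ajq,anq,anv,aqv,bjt,ejt,ejv,fjt,fnq,fnt,fqt,fqy,fvy,jnq,jqv] rk=20  ker:fjq,jnt,jqt,nqt,nqv
rk∂_2=20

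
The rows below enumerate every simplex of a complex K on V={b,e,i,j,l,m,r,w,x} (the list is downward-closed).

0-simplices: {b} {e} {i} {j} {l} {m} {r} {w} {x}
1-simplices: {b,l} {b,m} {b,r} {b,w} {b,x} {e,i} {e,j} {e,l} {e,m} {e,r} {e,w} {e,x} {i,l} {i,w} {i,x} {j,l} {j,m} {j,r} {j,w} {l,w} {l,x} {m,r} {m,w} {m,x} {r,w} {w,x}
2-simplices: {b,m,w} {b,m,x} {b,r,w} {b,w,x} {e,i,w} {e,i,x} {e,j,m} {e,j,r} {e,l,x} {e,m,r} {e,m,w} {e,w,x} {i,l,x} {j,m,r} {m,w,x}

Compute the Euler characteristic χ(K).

n_0=9 n_1=26 n_2=15
χ=+9−26+15=-2

χ(K)=-2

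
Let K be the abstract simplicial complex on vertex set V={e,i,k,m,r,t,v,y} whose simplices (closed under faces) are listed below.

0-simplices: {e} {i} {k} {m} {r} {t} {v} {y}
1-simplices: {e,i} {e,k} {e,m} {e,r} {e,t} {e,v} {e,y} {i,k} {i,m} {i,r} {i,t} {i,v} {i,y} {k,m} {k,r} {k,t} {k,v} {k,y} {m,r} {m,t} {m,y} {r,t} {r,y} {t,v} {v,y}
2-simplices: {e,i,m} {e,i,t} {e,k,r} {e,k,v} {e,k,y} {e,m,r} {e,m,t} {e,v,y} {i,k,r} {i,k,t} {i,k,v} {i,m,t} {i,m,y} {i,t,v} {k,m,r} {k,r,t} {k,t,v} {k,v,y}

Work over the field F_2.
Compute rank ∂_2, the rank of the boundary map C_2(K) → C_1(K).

rank∂_2=15

n_0=8 n_1=25 n_2=18  [Z2]
∂1: piv[ei,ek,em,er,et,ev,ey] rk=7  ker:ik,im,ir,it,iv,iy,km,kr,kt,kv,ky,mr,mt,my,rt,ry,tv,vy
∂2: piv[eim,eit,ekr,ekv,eky,emr,emt,evy,ikr,ikt,ikv,imy,itv,kmr,krt] rk=15  ker:imt,ktv,kvy
rk∂_2=15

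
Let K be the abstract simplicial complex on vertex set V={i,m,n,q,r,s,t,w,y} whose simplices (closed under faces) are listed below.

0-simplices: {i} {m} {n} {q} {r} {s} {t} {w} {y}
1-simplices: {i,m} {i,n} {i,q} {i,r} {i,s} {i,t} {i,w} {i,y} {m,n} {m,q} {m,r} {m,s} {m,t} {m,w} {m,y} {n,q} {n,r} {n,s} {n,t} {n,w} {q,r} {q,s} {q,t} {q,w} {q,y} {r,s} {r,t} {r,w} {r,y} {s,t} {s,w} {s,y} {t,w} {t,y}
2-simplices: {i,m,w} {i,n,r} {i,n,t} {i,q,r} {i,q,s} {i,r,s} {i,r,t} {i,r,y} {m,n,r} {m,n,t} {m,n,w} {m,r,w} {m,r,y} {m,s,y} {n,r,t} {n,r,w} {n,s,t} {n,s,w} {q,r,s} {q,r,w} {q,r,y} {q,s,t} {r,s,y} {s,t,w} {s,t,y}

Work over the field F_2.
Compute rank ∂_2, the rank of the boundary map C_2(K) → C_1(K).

n_0=9 n_1=34 n_2=25  [Z2]
∂1: piv[im,in,iq,ir,is,it,iw,iy] rk=8  ker:mn,mq,mr,ms,mt,mw,my,nq,nr,ns,nt,nw,qr,qs,qt,qw,qy,rs,rt,rw,ry,st,sw,sy,tw,ty
∂2: piv[imw,inr,int,iqr,iqs,irs,irt,iry,mnr,mnt,mnw,mrw,mry,msy,nst,nsw,qrw,qry,qst,rsy,stw,sty] rk=22  ker:nrt,nrw,qrs
rk∂_2=22

rank∂_2=22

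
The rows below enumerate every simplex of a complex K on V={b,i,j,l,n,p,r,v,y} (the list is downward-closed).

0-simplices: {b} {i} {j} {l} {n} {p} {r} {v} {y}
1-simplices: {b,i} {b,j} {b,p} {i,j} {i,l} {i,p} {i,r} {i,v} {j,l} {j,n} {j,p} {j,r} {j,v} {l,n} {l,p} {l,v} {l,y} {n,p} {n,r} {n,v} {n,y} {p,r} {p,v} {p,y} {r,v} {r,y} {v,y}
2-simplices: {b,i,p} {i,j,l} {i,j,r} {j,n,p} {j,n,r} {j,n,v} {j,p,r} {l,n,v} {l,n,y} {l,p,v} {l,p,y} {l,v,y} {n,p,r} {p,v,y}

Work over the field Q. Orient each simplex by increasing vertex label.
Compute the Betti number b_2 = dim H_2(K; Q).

b_2=2

n_0=9 n_1=27 n_2=14  [Q]
∂1: piv[bi,bj,bp,il,ir,iv,jn,ly] rk=8  ker:ij,ip,jl,jp,jr,jv,ln,lp,lv,np,nr,nv,ny,pr,pv,py,rv,ry,vy
∂2: piv[bip,ijl,ijr,jnp,jnr,jnv,jpr,lnv,lny,lpv,lpy,lvy] rk=12  ker:npr,pvy
b_2=(14−12)−0=2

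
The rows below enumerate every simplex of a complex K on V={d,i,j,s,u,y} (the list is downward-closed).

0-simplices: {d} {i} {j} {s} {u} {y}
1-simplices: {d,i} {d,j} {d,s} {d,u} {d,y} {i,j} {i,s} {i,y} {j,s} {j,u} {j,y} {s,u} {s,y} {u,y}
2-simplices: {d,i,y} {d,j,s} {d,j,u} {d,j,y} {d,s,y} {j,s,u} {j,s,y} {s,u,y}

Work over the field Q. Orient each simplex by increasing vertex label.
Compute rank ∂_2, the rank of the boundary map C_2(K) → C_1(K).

n_0=6 n_1=14 n_2=8  [Q]
∂1: piv[di,dj,ds,du,dy] rk=5  ker:ij,is,iy,js,ju,jy,su,sy,uy
∂2: piv[diy,djs,dju,djy,dsy,jsu,suy] rk=7  ker:jsy
rk∂_2=7

rank∂_2=7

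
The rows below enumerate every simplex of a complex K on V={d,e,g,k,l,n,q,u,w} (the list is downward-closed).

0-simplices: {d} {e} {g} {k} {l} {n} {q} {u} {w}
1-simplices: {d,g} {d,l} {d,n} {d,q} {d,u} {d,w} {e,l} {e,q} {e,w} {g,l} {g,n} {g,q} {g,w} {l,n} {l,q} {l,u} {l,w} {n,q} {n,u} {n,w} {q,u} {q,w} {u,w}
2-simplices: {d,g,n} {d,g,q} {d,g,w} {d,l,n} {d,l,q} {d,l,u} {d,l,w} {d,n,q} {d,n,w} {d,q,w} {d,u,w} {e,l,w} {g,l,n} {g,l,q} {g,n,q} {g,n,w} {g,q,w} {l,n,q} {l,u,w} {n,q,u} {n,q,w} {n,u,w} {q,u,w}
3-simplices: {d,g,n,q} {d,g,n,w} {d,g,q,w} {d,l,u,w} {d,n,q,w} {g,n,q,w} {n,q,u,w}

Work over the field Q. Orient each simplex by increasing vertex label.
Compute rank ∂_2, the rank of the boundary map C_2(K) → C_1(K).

n_0=9 n_1=23 n_2=23 n_3=7  [Q]
∂1: piv[dg,dl,dn,dq,du,dw,el] rk=7  ker:eq,ew,gl,gn,gq,gw,ln,lq,lu,lw,nq,nu,nw,qu,qw,uw
∂2: piv[dgn,dgq,dgw,dln,dlq,dlu,dlw,dnq,dnw,dqw,duw,elw,gln,nqu,nuw] rk=15  ker:glq,gnq,gnw,gqw,lnq,luw,nqw,quw
∂3: piv[dgnq,dgnw,dgqw,dluw,dnqw,nquw] rk=6  ker:gnqw
rk∂_2=15

rank∂_2=15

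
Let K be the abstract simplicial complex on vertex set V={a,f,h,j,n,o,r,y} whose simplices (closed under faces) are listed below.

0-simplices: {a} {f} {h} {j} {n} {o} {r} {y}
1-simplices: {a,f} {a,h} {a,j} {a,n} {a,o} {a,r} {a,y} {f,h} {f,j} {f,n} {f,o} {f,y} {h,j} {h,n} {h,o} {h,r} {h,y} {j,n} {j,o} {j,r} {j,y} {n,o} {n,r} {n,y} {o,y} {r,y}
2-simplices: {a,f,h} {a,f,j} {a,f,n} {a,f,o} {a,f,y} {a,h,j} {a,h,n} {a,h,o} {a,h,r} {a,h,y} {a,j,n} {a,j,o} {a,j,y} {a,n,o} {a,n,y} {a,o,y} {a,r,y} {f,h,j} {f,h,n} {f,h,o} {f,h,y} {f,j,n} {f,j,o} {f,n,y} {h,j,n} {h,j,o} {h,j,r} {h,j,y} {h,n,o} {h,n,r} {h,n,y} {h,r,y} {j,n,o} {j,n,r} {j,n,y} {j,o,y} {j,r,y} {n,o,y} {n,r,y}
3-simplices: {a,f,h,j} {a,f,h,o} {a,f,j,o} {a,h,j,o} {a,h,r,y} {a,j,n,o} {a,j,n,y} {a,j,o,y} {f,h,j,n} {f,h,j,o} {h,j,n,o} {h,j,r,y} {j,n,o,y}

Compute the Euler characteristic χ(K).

χ(K)=8

n_0=8 n_1=26 n_2=39 n_3=13
χ=+8−26+39−13=8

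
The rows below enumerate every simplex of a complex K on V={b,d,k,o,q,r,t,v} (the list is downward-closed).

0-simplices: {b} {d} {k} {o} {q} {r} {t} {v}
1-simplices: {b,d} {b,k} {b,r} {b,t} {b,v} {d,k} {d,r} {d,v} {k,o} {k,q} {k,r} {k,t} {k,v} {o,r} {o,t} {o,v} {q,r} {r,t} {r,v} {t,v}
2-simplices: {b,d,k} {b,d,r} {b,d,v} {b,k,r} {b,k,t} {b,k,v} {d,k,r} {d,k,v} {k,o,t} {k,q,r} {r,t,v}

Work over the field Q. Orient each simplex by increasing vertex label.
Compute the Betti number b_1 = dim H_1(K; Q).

n_0=8 n_1=20 n_2=11  [Q]
∂1: piv[bd,bk,br,bt,bv,ko,kq] rk=7  ker:dk,dr,dv,kr,kt,kv,or,ot,ov,qr,rt,rv,tv
∂2: piv[bdk,bdr,bdv,bkr,bkt,bkv,kot,kqr,rtv] rk=9  ker:dkr,dkv
b_1=(20−7)−9=4

b_1=4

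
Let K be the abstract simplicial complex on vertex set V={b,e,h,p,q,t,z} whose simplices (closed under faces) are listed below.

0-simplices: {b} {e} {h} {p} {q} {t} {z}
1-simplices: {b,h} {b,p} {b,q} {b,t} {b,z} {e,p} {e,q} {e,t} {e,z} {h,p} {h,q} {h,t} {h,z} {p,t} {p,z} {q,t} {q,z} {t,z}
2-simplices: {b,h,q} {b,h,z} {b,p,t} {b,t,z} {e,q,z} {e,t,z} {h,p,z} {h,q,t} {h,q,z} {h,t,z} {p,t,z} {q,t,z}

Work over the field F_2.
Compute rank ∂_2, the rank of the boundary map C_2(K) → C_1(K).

n_0=7 n_1=18 n_2=12  [Z2]
∂1: piv[bh,bp,bq,bt,bz,ep] rk=6  ker:eq,et,ez,hp,hq,ht,hz,pt,pz,qt,qz,tz
∂2: piv[bhq,bhz,bpt,btz,eqz,etz,hpz,hqt,hqz,htz,ptz] rk=11  ker:qtz
rk∂_2=11

rank∂_2=11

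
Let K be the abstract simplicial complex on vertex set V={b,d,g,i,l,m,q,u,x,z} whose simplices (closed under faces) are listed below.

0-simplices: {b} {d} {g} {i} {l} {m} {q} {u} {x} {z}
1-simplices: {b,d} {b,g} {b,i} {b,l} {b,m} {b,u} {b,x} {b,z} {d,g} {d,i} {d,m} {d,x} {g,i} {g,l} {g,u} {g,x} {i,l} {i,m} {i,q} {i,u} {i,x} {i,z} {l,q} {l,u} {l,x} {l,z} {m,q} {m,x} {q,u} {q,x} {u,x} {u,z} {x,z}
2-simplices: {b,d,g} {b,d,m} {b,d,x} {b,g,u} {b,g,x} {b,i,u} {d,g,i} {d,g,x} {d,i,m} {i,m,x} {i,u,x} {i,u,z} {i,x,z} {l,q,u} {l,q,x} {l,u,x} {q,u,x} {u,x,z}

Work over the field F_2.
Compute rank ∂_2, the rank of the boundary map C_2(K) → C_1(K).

rank∂_2=15

n_0=10 n_1=33 n_2=18  [Z2]
∂1: piv[bd,bg,bi,bl,bm,bu,bx,bz,iq] rk=9  ker:dg,di,dm,dx,gi,gl,gu,gx,il,im,iu,ix,iz,lq,lu,lx,lz,mq,mx,qu,qx,ux,uz,xz
∂2: piv[bdg,bdm,bdx,bgu,bgx,biu,dgi,dim,imx,iux,iuz,ixz,lqu,lqx,lux] rk=15  ker:dgx,qux,uxz
rk∂_2=15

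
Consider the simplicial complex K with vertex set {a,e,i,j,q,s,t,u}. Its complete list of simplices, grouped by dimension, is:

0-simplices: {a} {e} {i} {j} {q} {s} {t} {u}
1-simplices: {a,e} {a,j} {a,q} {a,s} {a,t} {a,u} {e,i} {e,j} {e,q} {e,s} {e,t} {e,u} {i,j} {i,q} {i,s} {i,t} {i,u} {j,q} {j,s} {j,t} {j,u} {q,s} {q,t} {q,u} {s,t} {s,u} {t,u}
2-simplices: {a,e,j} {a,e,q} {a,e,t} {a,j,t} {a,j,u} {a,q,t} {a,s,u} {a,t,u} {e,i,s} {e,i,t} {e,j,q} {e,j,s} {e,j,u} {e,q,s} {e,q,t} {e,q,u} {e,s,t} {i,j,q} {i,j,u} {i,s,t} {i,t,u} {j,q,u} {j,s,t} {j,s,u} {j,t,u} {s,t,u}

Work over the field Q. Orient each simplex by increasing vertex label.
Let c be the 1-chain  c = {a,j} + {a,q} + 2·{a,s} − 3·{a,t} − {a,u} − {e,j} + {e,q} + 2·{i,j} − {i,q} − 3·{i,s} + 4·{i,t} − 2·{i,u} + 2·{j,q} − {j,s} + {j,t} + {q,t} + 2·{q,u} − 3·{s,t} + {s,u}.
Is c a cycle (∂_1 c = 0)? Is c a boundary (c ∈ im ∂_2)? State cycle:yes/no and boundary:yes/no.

cycle:yes boundary:yes

n_0=8 n_1=27 n_2=26  [Q]
∂1: piv[ae,aj,aq,as,at,au,ei] rk=7  ker:ej,eq,es,et,eu,ij,iq,is,it,iu,jq,js,jt,ju,qs,qt,qu,st,su,tu
∂2: piv[aej,aeq,aet,ajt,aju,aqt,asu,atu,eis,eit,ejq,ejs,eju,eqs,equ,est,ijq,iju,itu,jsu] rk=20  ker:eqt,ist,jqu,jst,jtu,stu
∂1c = 0
c vs im∂2: reduces to 0 ⇒ boundary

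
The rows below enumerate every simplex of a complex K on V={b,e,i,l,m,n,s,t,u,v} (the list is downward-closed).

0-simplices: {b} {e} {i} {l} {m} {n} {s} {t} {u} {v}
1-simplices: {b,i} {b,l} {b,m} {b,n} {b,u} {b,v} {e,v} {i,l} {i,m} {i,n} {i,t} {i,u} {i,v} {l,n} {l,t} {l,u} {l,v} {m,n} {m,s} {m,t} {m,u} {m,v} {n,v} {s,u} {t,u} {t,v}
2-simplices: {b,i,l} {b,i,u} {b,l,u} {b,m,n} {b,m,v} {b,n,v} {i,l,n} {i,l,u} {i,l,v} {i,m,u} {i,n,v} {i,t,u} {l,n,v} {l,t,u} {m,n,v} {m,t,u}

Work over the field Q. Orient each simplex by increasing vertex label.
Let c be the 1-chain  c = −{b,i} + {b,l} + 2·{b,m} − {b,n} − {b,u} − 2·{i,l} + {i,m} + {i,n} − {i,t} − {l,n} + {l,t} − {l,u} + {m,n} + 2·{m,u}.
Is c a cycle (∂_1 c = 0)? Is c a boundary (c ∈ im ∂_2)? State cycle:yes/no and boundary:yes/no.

cycle:yes boundary:no

n_0=10 n_1=26 n_2=16  [Q]
∂1: piv[bi,bl,bm,bn,bu,bv,ev,it,ms] rk=9  ker:il,im,in,iu,iv,ln,lt,lu,lv,mn,mt,mu,mv,nv,su,tu,tv
∂2: piv[bil,biu,blu,bmn,bmv,bnv,iln,ilv,imu,inv,itu,ltu,mtu] rk=13  ker:ilu,lnv,mnv
∂1c = 0
c vs im∂2: residual ≠ 0 ⇒ not boundary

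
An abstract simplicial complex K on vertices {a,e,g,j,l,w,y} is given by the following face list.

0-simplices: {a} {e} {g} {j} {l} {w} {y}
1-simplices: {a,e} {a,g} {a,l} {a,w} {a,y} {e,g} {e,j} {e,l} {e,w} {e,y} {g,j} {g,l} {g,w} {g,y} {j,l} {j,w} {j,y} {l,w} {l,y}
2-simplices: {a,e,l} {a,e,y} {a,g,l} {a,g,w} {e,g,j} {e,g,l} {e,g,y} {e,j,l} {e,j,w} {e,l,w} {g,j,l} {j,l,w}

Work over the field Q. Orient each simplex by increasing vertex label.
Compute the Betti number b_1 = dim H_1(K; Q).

b_1=3

n_0=7 n_1=19 n_2=12  [Q]
∂1: piv[ae,ag,al,aw,ay,ej] rk=6  ker:eg,el,ew,ey,gj,gl,gw,gy,jl,jw,jy,lw,ly
∂2: piv[ael,aey,agl,agw,egj,egl,egy,ejl,ejw,elw] rk=10  ker:gjl,jlw
b_1=(19−6)−10=3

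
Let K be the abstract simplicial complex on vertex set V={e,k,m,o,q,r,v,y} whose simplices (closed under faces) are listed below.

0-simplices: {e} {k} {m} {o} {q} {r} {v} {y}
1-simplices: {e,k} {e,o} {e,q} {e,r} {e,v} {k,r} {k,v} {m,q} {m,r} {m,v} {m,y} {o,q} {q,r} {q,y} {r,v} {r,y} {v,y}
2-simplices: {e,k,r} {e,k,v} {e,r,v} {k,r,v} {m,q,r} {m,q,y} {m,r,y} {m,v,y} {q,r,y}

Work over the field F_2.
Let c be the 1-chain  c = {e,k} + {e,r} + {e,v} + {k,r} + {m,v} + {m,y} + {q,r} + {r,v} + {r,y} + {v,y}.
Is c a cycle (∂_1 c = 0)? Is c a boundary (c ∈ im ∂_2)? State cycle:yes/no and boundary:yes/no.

cycle:no boundary:no

n_0=8 n_1=17 n_2=9  [Z2]
∂1: piv[ek,eo,eq,er,ev,mq,my] rk=7  ker:kr,kv,mr,mv,oq,qr,qy,rv,ry,vy
∂2: piv[ekr,ekv,erv,mqr,mqy,mry,mvy] rk=7  ker:krv,qry
∂1c = {e} + {q} + {r} + {y}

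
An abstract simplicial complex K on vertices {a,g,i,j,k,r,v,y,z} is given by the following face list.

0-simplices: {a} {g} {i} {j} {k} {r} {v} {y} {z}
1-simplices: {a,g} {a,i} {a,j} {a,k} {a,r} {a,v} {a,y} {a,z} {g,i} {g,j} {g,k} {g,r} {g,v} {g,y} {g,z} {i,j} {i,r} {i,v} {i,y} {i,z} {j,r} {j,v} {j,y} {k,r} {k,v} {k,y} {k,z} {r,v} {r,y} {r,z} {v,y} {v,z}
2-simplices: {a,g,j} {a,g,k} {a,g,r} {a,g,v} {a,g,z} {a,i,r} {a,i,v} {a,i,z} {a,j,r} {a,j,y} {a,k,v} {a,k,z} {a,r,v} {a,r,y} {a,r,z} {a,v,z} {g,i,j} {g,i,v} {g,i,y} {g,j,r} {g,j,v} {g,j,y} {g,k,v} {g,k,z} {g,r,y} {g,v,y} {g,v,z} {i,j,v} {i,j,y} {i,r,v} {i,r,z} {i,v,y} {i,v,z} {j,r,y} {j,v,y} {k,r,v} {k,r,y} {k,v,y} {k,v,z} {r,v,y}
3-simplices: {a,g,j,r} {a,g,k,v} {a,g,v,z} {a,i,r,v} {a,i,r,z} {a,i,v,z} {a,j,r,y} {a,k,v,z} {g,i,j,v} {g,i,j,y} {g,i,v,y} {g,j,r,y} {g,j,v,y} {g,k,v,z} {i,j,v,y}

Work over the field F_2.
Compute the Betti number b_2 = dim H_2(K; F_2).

b_2=2

n_0=9 n_1=32 n_2=40 n_3=15  [Z2]
∂1: piv[ag,ai,aj,ak,ar,av,ay,az] rk=8  ker:gi,gj,gk,gr,gv,gy,gz,ij,ir,iv,iy,iz,jr,jv,jy,kr,kv,ky,kz,rv,ry,rz,vy,vz
∂2: piv[agj,agk,agr,agv,agz,air,aiv,aiz,ajr,ajy,akv,akz,arv,ary,arz,avz,gij,giv,giy,gjv,gjy,gvy,krv,kry] rk=24  ker:gjr,gkv,gkz,gry,gvz,ijv,ijy,irv,irz,ivy,ivz,jry,jvy,kvy,kvz,rvy
∂3: piv[agjr,agkv,agvz,airv,airz,aivz,ajry,akvz,gijv,gijy,givy,gjry,gjvy,gkvz] rk=14  ker:ijvy
b_2=(40−24)−14=2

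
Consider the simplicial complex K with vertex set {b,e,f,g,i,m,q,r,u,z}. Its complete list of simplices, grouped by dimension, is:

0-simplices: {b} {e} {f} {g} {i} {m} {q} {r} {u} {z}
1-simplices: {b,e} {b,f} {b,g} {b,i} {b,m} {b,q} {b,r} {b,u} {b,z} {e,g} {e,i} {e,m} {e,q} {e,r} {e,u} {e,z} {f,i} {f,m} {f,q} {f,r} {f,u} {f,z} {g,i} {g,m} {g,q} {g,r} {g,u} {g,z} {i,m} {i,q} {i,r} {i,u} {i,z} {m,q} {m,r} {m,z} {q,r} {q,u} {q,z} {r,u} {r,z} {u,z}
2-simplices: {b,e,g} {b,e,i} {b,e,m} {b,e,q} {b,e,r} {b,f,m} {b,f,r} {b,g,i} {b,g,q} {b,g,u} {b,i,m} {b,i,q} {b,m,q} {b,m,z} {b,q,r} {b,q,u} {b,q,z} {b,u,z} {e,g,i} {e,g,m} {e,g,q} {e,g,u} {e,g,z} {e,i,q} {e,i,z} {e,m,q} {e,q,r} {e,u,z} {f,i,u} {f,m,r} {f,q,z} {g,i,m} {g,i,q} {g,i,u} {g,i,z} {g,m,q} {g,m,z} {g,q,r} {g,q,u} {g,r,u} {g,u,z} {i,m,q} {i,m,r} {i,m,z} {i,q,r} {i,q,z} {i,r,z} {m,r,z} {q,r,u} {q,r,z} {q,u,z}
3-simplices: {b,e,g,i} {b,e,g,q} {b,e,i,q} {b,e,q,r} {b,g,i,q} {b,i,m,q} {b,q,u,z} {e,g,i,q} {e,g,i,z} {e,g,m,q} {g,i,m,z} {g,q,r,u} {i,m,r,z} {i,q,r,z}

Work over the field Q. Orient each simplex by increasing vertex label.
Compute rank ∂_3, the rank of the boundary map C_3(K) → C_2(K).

rank∂_3=13

n_0=10 n_1=42 n_2=51 n_3=14  [Q]
∂1: piv[be,bf,bg,bi,bm,bq,br,bu,bz] rk=9  ker:eg,ei,em,eq,er,eu,ez,fi,fm,fq,fr,fu,fz,gi,gm,gq,gr,gu,gz,im,iq,ir,iu,iz,mq,mr,mz,qr,qu,qz,ru,rz,uz
∂2: piv[beg,bei,bem,beq,ber,bfm,bfr,bgi,bgq,bgu,bim,biq,bmq,bmz,bqr,bqu,bqz,buz,egm,egu,egz,eiz,euz,fiu,fmr,fqz,giu,gqr,gru,imr,irz] rk=31  ker:egi,egq,eiq,emq,eqr,gim,giq,giz,gmq,gmz,gqu,guz,imq,imz,iqr,iqz,mrz,qru,qrz,quz
∂3: piv[begi,begq,beiq,beqr,bgiq,bimq,bquz,egiz,egmq,gimz,gqru,imrz,iqrz] rk=13  ker:egiq
rk∂_3=13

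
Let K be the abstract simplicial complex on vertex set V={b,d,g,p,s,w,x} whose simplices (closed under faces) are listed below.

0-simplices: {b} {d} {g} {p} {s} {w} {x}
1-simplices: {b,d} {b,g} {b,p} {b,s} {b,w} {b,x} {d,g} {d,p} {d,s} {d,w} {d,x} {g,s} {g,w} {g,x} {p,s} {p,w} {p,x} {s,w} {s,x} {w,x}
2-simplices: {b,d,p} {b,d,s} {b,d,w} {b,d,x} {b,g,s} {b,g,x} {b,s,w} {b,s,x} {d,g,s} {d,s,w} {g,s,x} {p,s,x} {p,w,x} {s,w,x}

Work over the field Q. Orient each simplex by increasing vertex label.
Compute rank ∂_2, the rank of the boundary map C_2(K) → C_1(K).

n_0=7 n_1=20 n_2=14  [Q]
∂1: piv[bd,bg,bp,bs,bw,bx] rk=6  ker:dg,dp,ds,dw,dx,gs,gw,gx,ps,pw,px,sw,sx,wx
∂2: piv[bdp,bds,bdw,bdx,bgs,bgx,bsw,bsx,dgs,psx,pwx,swx] rk=12  ker:dsw,gsx
rk∂_2=12

rank∂_2=12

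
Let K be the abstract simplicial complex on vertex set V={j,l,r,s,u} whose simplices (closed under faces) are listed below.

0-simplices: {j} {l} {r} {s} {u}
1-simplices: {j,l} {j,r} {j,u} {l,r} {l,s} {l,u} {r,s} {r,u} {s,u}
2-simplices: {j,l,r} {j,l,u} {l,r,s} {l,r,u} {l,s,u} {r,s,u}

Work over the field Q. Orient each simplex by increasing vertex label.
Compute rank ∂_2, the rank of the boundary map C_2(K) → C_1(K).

rank∂_2=5

n_0=5 n_1=9 n_2=6  [Q]
∂1: piv[jl,jr,ju,ls] rk=4  ker:lr,lu,rs,ru,su
∂2: piv[jlr,jlu,lrs,lru,lsu] rk=5  ker:rsu
rk∂_2=5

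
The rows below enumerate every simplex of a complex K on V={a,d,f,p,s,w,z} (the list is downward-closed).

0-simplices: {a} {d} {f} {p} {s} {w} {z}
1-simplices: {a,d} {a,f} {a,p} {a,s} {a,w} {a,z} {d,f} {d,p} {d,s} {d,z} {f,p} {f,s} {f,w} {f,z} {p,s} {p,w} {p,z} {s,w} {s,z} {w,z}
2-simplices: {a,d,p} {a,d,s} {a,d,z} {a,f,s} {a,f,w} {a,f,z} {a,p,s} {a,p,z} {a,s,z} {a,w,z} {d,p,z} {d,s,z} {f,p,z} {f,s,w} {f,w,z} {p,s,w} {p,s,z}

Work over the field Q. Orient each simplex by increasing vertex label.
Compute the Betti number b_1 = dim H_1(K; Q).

b_1=1

n_0=7 n_1=20 n_2=17  [Q]
∂1: piv[ad,af,ap,as,aw,az] rk=6  ker:df,dp,ds,dz,fp,fs,fw,fz,ps,pw,pz,sw,sz,wz
∂2: piv[adp,ads,adz,afs,afw,afz,aps,apz,asz,awz,fpz,fsw,psw] rk=13  ker:dpz,dsz,fwz,psz
b_1=(20−6)−13=1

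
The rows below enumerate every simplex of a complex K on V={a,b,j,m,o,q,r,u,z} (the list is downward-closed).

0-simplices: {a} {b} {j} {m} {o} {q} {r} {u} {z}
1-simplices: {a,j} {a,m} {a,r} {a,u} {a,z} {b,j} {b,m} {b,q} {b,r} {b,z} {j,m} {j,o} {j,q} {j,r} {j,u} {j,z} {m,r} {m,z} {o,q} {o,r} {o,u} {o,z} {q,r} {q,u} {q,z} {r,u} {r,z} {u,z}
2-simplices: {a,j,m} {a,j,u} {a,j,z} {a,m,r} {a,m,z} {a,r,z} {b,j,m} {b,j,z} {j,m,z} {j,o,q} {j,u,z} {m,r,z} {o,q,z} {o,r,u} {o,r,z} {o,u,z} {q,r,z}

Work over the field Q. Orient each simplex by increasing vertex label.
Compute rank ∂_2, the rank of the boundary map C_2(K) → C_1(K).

n_0=9 n_1=28 n_2=17  [Q]
∂1: piv[aj,am,ar,au,az,bj,bq,jo] rk=8  ker:bm,br,bz,jm,jq,jr,ju,jz,mr,mz,oq,or,ou,oz,qr,qu,qz,ru,rz,uz
∂2: piv[ajm,aju,ajz,amr,amz,arz,bjm,bjz,joq,juz,oqz,oru,orz,ouz,qrz] rk=15  ker:jmz,mrz
rk∂_2=15

rank∂_2=15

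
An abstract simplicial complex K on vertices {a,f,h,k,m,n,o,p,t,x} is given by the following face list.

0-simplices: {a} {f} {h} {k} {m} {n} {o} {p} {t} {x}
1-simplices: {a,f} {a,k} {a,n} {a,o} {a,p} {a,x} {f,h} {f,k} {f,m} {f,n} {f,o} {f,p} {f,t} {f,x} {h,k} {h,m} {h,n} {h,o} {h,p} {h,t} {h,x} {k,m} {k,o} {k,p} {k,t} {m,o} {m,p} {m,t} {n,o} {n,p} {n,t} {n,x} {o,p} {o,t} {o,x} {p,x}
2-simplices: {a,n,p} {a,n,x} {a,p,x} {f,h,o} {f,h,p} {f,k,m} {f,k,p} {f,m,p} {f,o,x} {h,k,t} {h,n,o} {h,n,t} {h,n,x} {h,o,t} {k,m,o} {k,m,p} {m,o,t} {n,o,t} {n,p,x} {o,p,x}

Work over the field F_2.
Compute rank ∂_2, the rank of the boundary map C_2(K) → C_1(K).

n_0=10 n_1=36 n_2=20  [Z2]
∂1: piv[af,ak,an,ao,ap,ax,fh,fm,ft] rk=9  ker:fk,fn,fo,fp,fx,hk,hm,hn,ho,hp,ht,hx,km,ko,kp,kt,mo,mp,mt,no,np,nt,nx,op,ot,ox,px
∂2: piv[anp,anx,apx,fho,fhp,fkm,fkp,fmp,fox,hkt,hno,hnt,hnx,hot,kmo,mot,opx] rk=17  ker:kmp,not,npx
rk∂_2=17

rank∂_2=17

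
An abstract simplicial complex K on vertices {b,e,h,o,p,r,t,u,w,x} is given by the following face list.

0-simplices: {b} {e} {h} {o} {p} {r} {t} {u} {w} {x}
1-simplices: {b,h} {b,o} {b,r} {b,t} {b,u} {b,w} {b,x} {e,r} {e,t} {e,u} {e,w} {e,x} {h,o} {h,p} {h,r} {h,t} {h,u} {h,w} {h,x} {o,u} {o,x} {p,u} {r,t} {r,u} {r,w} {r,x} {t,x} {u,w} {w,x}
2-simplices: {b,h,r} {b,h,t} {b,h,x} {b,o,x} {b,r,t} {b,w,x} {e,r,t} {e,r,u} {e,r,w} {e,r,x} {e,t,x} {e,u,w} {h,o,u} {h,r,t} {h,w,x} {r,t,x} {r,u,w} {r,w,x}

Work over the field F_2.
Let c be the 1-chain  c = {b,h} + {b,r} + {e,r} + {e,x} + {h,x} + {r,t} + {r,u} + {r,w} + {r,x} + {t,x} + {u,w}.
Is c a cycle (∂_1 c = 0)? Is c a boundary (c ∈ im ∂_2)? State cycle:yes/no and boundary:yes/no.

cycle:yes boundary:no

n_0=10 n_1=29 n_2=18  [Z2]
∂1: piv[bh,bo,br,bt,bu,bw,bx,er,hp] rk=9  ker:et,eu,ew,ex,ho,hr,ht,hu,hw,hx,ou,ox,pu,rt,ru,rw,rx,tx,uw,wx
∂2: piv[bhr,bht,bhx,box,brt,bwx,ert,eru,erw,erx,etx,euw,hou,hwx,rwx] rk=15  ker:hrt,rtx,ruw
∂1c = 0
c vs im∂2: residual ≠ 0 ⇒ not boundary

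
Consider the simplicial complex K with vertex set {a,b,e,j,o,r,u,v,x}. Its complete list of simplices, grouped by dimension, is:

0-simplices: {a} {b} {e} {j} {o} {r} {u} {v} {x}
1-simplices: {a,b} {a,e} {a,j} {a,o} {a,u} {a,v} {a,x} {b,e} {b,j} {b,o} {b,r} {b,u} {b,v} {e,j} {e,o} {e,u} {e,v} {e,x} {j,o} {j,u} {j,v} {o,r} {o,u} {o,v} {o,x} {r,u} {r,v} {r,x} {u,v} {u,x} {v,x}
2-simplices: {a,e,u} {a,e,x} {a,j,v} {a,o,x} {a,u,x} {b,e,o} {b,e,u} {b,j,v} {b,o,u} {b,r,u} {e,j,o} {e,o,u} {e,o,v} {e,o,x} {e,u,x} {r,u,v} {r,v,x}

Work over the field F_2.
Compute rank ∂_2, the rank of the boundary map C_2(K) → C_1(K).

rank∂_2=15

n_0=9 n_1=31 n_2=17  [Z2]
∂1: piv[ab,ae,aj,ao,au,av,ax,br] rk=8  ker:be,bj,bo,bu,bv,ej,eo,eu,ev,ex,jo,ju,jv,or,ou,ov,ox,ru,rv,rx,uv,ux,vx
∂2: piv[aeu,aex,ajv,aox,aux,beo,beu,bjv,bou,bru,ejo,eov,eox,ruv,rvx] rk=15  ker:eou,eux
rk∂_2=15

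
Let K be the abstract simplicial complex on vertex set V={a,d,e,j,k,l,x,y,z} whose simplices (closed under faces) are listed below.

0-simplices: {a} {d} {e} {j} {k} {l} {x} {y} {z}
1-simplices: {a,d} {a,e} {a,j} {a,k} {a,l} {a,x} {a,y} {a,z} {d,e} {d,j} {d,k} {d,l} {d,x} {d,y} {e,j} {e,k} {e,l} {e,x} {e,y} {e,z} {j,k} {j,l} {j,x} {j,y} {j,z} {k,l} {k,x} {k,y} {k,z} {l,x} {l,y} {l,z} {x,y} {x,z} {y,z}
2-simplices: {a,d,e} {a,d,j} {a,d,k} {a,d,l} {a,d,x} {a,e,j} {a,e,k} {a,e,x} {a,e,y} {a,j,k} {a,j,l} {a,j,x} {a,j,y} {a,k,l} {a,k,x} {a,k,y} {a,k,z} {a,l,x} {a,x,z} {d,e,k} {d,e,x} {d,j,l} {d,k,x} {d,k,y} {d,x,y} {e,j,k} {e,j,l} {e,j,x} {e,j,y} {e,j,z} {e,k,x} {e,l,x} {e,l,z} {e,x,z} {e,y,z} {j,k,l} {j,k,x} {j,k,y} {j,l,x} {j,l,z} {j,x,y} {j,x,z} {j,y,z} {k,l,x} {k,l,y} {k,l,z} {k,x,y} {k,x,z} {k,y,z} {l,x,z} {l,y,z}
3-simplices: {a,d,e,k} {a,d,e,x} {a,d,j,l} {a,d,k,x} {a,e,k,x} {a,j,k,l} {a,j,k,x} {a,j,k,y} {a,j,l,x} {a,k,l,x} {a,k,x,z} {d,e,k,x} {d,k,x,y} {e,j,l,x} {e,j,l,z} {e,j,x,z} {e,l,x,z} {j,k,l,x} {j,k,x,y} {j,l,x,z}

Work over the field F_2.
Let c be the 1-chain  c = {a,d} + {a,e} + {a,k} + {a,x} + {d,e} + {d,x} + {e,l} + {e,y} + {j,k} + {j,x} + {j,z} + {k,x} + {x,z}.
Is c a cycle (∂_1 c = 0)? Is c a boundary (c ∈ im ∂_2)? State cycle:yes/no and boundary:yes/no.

cycle:no boundary:no

n_0=9 n_1=35 n_2=51 n_3=20  [Z2]
∂1: piv[ad,ae,aj,ak,al,ax,ay,az] rk=8  ker:de,dj,dk,dl,dx,dy,ej,ek,el,ex,ey,ez,jk,jl,jx,jy,jz,kl,kx,ky,kz,lx,ly,lz,xy,xz,yz
∂2: piv[ade,adj,adk,adl,adx,aej,aek,aex,aey,ajk,ajl,ajx,ajy,akl,akx,aky,akz,alx,axz,dky,dxy,ejl,ejz,elz,exz,eyz,kly] rk=27  ker:dek,dex,djl,dkx,ejk,ejx,ejy,ekx,elx,jkl,jkx,jky,jlx,jlz,jxy,jxz,jyz,klx,klz,kxy,kxz,kyz,lxz,lyz
∂3: piv[adek,adex,adjl,adkx,aekx,ajkl,ajkx,ajky,ajlx,aklx,akxz,dkxy,ejlx,ejlz,ejxz,elxz,jkxy] rk=17  ker:dekx,jklx,jlxz
∂1c = {d} + {j} + {k} + {l} + {x} + {y}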